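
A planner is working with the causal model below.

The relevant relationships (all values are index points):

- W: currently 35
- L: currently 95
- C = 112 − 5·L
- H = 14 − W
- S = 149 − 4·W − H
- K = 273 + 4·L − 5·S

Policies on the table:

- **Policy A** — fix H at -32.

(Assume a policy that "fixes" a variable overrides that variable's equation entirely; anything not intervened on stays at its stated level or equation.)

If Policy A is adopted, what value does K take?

448

Policy A (H := -32):
  W = 35
  L = 95
  H = -32
  S = 149 − 4·35 − (-32) = 41
  K = 273 + 4·95 − 5·41 = 448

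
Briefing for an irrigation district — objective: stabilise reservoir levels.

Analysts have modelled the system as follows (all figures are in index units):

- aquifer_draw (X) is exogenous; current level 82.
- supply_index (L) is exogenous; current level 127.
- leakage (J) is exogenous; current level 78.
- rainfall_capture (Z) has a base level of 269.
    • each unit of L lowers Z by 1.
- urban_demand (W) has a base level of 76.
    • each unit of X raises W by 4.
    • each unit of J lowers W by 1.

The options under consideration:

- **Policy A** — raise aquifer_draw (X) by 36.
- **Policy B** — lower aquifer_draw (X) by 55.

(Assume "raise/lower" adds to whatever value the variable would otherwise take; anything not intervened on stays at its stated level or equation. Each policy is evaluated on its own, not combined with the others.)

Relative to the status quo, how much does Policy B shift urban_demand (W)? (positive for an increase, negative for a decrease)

Baseline:
  X = 82
  J = 78
  W = 76 + 4·82 − 78 = 326
Policy B (X − 55):
  X = 82 − 55 = 27
  J = 78
  W = 76 + 4·27 − 78 = 106
Change in W: 106 − 326 = -220

-220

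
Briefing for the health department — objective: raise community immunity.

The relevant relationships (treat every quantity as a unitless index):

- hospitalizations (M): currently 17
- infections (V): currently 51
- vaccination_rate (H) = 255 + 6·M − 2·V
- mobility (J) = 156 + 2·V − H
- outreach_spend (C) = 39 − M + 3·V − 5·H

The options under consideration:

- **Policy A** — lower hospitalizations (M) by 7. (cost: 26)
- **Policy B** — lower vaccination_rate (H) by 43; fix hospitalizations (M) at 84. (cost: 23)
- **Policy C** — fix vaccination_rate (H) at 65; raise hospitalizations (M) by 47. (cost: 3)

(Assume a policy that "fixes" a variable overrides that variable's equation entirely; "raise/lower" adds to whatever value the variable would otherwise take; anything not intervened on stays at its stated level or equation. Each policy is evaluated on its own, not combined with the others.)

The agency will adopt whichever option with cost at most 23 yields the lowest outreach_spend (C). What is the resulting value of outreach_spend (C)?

-2962

Policy B (H − 43, M := 84):
  M = 84
  V = 51
  H = 255 + 6·84 − 2·51 (−43 from intervention) = 614
  C = 39 − 84 + 3·51 − 5·614 = -2962
Policy C (H := 65, M + 47):
  M = 17 + 47 = 64
  V = 51
  H = 65
  C = 39 − 64 + 3·51 − 5·65 = -197
Comparing — Policy B: C=-2962, Policy C: C=-197. Lowest is -2962 (Policy B).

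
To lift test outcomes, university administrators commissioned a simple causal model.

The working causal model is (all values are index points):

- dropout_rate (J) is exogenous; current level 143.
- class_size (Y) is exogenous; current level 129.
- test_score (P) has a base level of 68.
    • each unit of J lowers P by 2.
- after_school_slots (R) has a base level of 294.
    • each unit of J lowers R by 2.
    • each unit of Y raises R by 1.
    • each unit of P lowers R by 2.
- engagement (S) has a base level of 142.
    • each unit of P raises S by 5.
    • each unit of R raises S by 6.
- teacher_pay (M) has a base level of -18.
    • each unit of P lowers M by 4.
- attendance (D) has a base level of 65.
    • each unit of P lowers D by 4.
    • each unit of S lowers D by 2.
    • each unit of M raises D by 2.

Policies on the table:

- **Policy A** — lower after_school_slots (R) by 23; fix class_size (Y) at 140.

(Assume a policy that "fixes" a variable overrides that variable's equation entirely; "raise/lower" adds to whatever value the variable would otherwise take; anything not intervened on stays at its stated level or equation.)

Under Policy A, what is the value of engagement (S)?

Policy A (R − 23, Y := 140):
  J = 143
  Y = 140
  P = 68 − 2·143 = -218
  R = 294 − 2·143 + 140 − 2·(-218) (−23 from intervention) = 561
  S = 142 + 5·(-218) + 6·561 = 2418

2418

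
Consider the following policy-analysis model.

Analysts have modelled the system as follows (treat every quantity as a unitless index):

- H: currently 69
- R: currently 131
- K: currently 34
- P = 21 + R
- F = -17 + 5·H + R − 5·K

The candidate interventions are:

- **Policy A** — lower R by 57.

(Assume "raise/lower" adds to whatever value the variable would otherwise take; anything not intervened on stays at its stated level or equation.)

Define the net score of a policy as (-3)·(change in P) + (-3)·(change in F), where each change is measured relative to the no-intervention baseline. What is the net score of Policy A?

342

Baseline:
  H = 69
  R = 131
  K = 34
  P = 21 + 131 = 152
  F = -17 + 5·69 + 131 − 5·34 = 289
Policy A (R − 57):
  H = 69
  R = 131 − 57 = 74
  K = 34
  P = 21 + 74 = 95
  F = -17 + 5·69 + 74 − 5·34 = 232
ΔP = 95 − 152 = -57; ΔF = 232 − 289 = -57
Score = (-3)·(-57) + (-3)·(-57) = 342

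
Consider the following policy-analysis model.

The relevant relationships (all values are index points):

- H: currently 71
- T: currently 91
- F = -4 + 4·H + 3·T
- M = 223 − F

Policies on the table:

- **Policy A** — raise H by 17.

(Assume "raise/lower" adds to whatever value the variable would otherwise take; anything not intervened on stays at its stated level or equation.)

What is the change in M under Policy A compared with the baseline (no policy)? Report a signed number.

-68

Baseline:
  H = 71
  T = 91
  F = -4 + 4·71 + 3·91 = 553
  M = 223 − 553 = -330
Policy A (H + 17):
  H = 71 + 17 = 88
  T = 91
  F = -4 + 4·88 + 3·91 = 621
  M = 223 − 621 = -398
Change in M: -398 − (-330) = -68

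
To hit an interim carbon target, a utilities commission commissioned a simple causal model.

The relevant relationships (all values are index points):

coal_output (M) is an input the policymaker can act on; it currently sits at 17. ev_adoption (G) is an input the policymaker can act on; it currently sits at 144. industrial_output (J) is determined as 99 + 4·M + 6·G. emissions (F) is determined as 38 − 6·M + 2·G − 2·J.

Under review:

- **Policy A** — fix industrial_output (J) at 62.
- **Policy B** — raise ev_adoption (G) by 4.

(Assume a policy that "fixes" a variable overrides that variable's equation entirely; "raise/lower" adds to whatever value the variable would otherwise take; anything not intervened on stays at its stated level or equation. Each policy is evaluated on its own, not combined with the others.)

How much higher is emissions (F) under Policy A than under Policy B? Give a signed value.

Policy A (J := 62):
  M = 17
  G = 144
  J = 62
  F = 38 − 6·17 + 2·144 − 2·62 = 100
Policy B (G + 4):
  M = 17
  G = 144 + 4 = 148
  J = 99 + 4·17 + 6·148 = 1055
  F = 38 − 6·17 + 2·148 − 2·1055 = -1878
F: 100 − (-1878) = 1978

1978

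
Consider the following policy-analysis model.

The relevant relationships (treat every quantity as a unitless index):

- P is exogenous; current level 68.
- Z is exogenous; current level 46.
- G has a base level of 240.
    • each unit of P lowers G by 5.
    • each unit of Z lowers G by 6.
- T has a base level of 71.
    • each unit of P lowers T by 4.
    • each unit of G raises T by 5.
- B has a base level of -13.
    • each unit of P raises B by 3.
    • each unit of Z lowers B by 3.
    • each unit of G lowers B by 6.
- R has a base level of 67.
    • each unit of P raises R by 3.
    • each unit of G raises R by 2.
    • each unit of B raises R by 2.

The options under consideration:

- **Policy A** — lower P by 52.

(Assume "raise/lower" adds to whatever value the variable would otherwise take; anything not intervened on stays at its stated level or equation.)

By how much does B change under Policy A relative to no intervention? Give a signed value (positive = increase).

Baseline:
  P = 68
  Z = 46
  G = 240 − 5·68 − 6·46 = -376
  B = -13 + 3·68 − 3·46 − 6·(-376) = 2309
Policy A (P − 52):
  P = 68 − 52 = 16
  Z = 46
  G = 240 − 5·16 − 6·46 = -116
  B = -13 + 3·16 − 3·46 − 6·(-116) = 593
Change in B: 593 − 2309 = -1716

-1716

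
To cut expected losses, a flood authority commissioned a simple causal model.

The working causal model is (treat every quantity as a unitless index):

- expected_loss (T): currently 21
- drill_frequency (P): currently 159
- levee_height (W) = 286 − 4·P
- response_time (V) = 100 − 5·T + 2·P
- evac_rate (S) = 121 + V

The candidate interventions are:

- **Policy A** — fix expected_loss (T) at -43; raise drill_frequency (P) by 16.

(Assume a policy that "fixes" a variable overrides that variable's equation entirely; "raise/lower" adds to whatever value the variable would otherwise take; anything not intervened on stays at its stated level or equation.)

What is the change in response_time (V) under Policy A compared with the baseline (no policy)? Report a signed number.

352

Baseline:
  T = 21
  P = 159
  V = 100 − 5·21 + 2·159 = 313
Policy A (T := -43, P + 16):
  T = -43
  P = 159 + 16 = 175
  V = 100 − 5·(-43) + 2·175 = 665
Change in V: 665 − 313 = 352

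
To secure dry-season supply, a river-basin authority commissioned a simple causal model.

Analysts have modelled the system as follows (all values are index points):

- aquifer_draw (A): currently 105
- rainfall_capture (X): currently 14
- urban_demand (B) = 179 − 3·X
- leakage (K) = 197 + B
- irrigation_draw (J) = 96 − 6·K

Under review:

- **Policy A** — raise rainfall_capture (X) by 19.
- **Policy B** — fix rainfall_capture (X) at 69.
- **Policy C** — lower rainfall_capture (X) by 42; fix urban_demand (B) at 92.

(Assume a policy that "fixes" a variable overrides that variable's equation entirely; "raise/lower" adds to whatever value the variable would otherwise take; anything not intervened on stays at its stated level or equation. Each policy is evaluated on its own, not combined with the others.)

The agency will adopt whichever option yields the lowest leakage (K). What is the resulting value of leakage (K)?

Policy A (X + 19):
  X = 14 + 19 = 33
  B = 179 − 3·33 = 80
  K = 197 + 80 = 277
Policy B (X := 69):
  X = 69
  B = 179 − 3·69 = -28
  K = 197 + (-28) = 169
Policy C (X − 42, B := 92):
  X = 14 − 42 = -28
  B = 92
  K = 197 + 92 = 289
Comparing — Policy A: K=277, Policy B: K=169, Policy C: K=289. Lowest is 169 (Policy B).

169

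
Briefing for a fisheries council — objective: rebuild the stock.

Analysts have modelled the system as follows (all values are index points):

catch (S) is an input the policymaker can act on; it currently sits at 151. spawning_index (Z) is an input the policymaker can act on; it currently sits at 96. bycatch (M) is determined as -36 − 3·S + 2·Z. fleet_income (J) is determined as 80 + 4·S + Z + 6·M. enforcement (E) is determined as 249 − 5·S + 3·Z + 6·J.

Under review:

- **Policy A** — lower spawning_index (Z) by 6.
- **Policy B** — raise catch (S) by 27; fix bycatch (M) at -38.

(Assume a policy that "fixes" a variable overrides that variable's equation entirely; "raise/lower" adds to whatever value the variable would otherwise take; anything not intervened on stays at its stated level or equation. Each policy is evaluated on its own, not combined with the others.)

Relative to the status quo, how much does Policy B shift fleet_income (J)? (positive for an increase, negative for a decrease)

Baseline:
  S = 151
  Z = 96
  M = -36 − 3·151 + 2·96 = -297
  J = 80 + 4·151 + 96 + 6·(-297) = -1002
Policy B (S + 27, M := -38):
  S = 151 + 27 = 178
  Z = 96
  M = -38
  J = 80 + 4·178 + 96 + 6·(-38) = 660
Change in J: 660 − (-1002) = 1662

1662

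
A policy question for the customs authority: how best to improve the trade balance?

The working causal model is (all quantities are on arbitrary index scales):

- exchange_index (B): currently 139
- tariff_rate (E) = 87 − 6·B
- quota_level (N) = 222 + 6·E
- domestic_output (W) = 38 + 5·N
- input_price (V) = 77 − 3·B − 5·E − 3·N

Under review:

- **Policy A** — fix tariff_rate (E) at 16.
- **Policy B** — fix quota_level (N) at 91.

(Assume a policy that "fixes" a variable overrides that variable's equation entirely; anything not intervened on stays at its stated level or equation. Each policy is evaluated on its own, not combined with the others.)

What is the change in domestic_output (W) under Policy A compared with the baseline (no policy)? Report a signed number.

Baseline:
  B = 139
  E = 87 − 6·139 = -747
  N = 222 + 6·(-747) = -4260
  W = 38 + 5·(-4260) = -21262
Policy A (E := 16):
  B = 139
  E = 16
  N = 222 + 6·16 = 318
  W = 38 + 5·318 = 1628
Change in W: 1628 − (-21262) = 22890

22890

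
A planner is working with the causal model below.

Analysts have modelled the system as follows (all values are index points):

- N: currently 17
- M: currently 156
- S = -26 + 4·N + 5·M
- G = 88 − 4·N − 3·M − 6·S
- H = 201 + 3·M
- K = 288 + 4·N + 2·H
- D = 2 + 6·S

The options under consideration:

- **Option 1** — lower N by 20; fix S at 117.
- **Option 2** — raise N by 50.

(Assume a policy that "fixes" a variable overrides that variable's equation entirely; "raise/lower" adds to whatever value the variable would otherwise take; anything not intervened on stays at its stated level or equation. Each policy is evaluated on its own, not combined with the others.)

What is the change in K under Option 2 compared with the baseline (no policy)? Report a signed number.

200

Baseline:
  N = 17
  M = 156
  H = 201 + 3·156 = 669
  K = 288 + 4·17 + 2·669 = 1694
Option 2 (N + 50):
  N = 17 + 50 = 67
  M = 156
  H = 201 + 3·156 = 669
  K = 288 + 4·67 + 2·669 = 1894
Change in K: 1894 − 1694 = 200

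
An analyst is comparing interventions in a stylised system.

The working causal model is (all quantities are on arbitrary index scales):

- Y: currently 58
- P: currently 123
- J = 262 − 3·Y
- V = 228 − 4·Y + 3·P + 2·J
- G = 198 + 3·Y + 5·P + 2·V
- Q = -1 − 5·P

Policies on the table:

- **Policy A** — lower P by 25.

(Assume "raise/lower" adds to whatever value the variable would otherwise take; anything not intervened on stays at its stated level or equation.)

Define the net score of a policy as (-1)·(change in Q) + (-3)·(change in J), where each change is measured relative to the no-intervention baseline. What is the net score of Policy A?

Baseline:
  Y = 58
  P = 123
  J = 262 − 3·58 = 88
  Q = -1 − 5·123 = -616
Policy A (P − 25):
  Y = 58
  P = 123 − 25 = 98
  J = 262 − 3·58 = 88
  Q = -1 − 5·98 = -491
ΔQ = -491 − (-616) = 125; ΔJ = 88 − 88 = 0
Score = (-1)·125 + (-3)·0 = -125

-125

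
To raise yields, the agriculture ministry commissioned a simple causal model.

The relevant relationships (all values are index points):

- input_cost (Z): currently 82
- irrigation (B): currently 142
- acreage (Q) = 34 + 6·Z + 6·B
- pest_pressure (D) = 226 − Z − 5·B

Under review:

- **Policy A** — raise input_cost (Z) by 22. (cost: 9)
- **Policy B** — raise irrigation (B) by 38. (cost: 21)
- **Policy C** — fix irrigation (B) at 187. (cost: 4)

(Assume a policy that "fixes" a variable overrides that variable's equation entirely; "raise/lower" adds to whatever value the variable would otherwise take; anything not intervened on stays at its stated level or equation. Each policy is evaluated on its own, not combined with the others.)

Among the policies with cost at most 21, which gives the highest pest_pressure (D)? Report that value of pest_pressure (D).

-588

Policy A (Z + 22):
  Z = 82 + 22 = 104
  B = 142
  D = 226 − 104 − 5·142 = -588
Policy B (B + 38):
  Z = 82
  B = 142 + 38 = 180
  D = 226 − 82 − 5·180 = -756
Policy C (B := 187):
  Z = 82
  B = 187
  D = 226 − 82 − 5·187 = -791
Comparing — Policy A: D=-588, Policy B: D=-756, Policy C: D=-791. Highest is -588 (Policy A).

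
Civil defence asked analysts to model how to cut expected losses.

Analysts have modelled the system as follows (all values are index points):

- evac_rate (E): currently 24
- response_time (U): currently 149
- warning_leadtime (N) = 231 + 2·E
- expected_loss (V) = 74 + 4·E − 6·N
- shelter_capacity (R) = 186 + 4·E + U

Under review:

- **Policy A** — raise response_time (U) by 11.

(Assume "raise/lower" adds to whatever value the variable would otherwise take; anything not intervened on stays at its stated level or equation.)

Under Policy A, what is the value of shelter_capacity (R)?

442

Policy A (U + 11):
  E = 24
  U = 149 + 11 = 160
  R = 186 + 4·24 + 160 = 442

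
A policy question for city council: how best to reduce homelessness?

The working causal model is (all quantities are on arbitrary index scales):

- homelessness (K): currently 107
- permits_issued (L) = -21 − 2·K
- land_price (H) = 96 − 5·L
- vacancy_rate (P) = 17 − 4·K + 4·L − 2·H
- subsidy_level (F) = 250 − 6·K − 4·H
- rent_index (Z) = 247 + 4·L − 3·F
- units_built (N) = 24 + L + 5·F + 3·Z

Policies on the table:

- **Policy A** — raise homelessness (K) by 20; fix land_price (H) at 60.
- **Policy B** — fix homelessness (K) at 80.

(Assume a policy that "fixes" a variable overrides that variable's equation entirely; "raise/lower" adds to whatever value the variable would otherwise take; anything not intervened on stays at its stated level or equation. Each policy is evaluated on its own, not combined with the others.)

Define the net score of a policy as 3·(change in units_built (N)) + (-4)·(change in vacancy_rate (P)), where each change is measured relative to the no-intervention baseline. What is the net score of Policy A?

-66976

Baseline:
  K = 107
  L = -21 − 2·107 = -235
  H = 96 − 5·(-235) = 1271
  P = 17 − 4·107 + 4·(-235) − 2·1271 = -3893
  F = 250 − 6·107 − 4·1271 = -5476
  Z = 247 + 4·(-235) − 3·(-5476) = 15735
  N = 24 + (-235) + 5·(-5476) + 3·15735 = 19614
Policy A (K + 20, H := 60):
  K = 107 + 20 = 127
  L = -21 − 2·127 = -275
  H = 60
  P = 17 − 4·127 + 4·(-275) − 2·60 = -1711
  F = 250 − 6·127 − 4·60 = -752
  Z = 247 + 4·(-275) − 3·(-752) = 1403
  N = 24 + (-275) + 5·(-752) + 3·1403 = 198
ΔN = 198 − 19614 = -19416; ΔP = -1711 − (-3893) = 2182
Score = 3·(-19416) + (-4)·2182 = -66976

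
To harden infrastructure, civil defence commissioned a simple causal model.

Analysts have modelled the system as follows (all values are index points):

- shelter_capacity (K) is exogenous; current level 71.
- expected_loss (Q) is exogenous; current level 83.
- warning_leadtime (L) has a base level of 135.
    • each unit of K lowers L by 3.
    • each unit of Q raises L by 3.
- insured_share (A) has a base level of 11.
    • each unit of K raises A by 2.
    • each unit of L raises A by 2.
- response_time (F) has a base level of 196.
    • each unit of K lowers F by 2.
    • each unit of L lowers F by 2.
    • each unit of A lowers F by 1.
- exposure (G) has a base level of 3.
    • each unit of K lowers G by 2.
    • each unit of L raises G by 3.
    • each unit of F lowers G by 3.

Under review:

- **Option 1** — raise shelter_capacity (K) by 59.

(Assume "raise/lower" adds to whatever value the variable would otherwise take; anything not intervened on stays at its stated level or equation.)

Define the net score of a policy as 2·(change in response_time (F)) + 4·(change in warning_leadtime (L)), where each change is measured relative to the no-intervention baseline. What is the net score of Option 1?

Baseline:
  K = 71
  Q = 83
  L = 135 − 3·71 + 3·83 = 171
  A = 11 + 2·71 + 2·171 = 495
  F = 196 − 2·71 − 2·171 − 495 = -783
Option 1 (K + 59):
  K = 71 + 59 = 130
  Q = 83
  L = 135 − 3·130 + 3·83 = -6
  A = 11 + 2·130 + 2·(-6) = 259
  F = 196 − 2·130 − 2·(-6) − 259 = -311
ΔF = -311 − (-783) = 472; ΔL = -6 − 171 = -177
Score = 2·472 + 4·(-177) = 236

236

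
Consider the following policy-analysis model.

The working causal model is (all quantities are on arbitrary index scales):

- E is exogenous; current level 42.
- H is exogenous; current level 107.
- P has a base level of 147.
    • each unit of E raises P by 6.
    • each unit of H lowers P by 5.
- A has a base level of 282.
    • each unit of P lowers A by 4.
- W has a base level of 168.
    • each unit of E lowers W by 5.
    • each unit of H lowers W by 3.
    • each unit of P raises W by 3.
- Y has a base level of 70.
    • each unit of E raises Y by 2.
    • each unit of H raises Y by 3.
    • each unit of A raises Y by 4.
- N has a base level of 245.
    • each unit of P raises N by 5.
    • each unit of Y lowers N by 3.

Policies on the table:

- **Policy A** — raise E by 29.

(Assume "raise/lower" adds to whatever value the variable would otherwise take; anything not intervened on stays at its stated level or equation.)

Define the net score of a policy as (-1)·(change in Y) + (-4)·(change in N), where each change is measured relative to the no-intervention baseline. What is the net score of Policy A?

-33466

Baseline:
  E = 42
  H = 107
  P = 147 + 6·42 − 5·107 = -136
  A = 282 − 4·(-136) = 826
  Y = 70 + 2·42 + 3·107 + 4·826 = 3779
  N = 245 + 5·(-136) − 3·3779 = -11772
Policy A (E + 29):
  E = 42 + 29 = 71
  H = 107
  P = 147 + 6·71 − 5·107 = 38
  A = 282 − 4·38 = 130
  Y = 70 + 2·71 + 3·107 + 4·130 = 1053
  N = 245 + 5·38 − 3·1053 = -2724
ΔY = 1053 − 3779 = -2726; ΔN = -2724 − (-11772) = 9048
Score = (-1)·(-2726) + (-4)·9048 = -33466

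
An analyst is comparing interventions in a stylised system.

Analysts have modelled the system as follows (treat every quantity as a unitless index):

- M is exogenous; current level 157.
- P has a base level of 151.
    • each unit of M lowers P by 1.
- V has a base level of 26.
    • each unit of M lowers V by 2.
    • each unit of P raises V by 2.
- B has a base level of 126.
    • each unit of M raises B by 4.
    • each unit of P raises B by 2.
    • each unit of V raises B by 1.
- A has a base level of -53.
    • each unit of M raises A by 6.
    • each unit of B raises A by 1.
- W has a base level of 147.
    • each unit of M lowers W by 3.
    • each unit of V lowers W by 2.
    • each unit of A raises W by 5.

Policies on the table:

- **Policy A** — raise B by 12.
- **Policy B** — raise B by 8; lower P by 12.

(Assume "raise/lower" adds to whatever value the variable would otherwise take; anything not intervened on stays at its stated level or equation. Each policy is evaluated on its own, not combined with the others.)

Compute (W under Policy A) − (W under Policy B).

212

Policy A (B + 12):
  M = 157
  P = 151 − 157 = -6
  V = 26 − 2·157 + 2·(-6) = -300
  B = 126 + 4·157 + 2·(-6) + (-300) (+12 from intervention) = 454
  A = -53 + 6·157 + 454 = 1343
  W = 147 − 3·157 − 2·(-300) + 5·1343 = 6991
Policy B (B + 8, P − 12):
  M = 157
  P = 151 − 157 (−12 from intervention) = -18
  V = 26 − 2·157 + 2·(-18) = -324
  B = 126 + 4·157 + 2·(-18) + (-324) (+8 from intervention) = 402
  A = -53 + 6·157 + 402 = 1291
  W = 147 − 3·157 − 2·(-324) + 5·1291 = 6779
W: 6991 − 6779 = 212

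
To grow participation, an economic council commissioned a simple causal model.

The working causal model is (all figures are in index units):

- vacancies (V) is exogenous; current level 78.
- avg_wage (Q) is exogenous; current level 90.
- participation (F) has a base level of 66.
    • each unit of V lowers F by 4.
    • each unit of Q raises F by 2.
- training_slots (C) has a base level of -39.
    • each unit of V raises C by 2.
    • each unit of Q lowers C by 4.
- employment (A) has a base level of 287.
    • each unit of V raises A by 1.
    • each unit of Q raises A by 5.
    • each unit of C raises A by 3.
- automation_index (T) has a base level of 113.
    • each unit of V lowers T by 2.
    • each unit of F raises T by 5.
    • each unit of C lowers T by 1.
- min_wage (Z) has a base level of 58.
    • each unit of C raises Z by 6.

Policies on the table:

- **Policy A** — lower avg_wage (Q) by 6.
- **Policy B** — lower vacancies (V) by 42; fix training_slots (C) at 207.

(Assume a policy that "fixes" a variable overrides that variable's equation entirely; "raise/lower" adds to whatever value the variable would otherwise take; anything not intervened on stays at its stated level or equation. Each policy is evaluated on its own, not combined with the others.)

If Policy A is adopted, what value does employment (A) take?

128

Policy A (Q − 6):
  V = 78
  Q = 90 − 6 = 84
  C = -39 + 2·78 − 4·84 = -219
  A = 287 + 78 + 5·84 + 3·(-219) = 128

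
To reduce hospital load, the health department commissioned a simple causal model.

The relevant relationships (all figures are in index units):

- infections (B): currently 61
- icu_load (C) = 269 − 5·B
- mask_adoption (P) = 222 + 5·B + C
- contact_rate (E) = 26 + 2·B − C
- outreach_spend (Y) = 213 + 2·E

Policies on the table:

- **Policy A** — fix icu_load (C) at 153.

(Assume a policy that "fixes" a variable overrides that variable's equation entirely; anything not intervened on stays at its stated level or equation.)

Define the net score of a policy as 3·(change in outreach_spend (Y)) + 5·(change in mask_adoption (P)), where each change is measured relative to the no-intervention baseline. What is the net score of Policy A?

-189

Baseline:
  B = 61
  C = 269 − 5·61 = -36
  P = 222 + 5·61 + (-36) = 491
  E = 26 + 2·61 − (-36) = 184
  Y = 213 + 2·184 = 581
Policy A (C := 153):
  B = 61
  C = 153
  P = 222 + 5·61 + 153 = 680
  E = 26 + 2·61 − 153 = -5
  Y = 213 + 2·(-5) = 203
ΔY = 203 − 581 = -378; ΔP = 680 − 491 = 189
Score = 3·(-378) + 5·189 = -189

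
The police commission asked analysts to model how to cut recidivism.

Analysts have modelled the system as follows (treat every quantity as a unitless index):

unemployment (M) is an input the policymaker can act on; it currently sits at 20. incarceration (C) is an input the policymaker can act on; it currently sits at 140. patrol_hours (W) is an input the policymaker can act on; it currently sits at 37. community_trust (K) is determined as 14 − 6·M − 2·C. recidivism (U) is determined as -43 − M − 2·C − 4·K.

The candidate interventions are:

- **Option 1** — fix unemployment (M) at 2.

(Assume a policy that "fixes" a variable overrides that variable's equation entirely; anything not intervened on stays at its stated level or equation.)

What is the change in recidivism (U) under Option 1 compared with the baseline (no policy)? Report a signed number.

-414

Baseline:
  M = 20
  C = 140
  K = 14 − 6·20 − 2·140 = -386
  U = -43 − 20 − 2·140 − 4·(-386) = 1201
Option 1 (M := 2):
  M = 2
  C = 140
  K = 14 − 6·2 − 2·140 = -278
  U = -43 − 2 − 2·140 − 4·(-278) = 787
Change in U: 787 − 1201 = -414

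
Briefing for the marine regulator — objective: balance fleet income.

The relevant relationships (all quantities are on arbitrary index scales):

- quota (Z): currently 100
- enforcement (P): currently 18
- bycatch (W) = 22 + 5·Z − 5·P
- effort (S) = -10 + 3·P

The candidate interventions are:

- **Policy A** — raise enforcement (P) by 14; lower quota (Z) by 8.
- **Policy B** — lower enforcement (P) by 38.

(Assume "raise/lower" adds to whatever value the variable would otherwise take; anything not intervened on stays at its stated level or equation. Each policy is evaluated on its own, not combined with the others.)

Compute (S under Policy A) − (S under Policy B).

156

Policy A (P + 14, Z − 8):
  P = 18 + 14 = 32
  S = -10 + 3·32 = 86
Policy B (P − 38):
  P = 18 − 38 = -20
  S = -10 + 3·(-20) = -70
S: 86 − (-70) = 156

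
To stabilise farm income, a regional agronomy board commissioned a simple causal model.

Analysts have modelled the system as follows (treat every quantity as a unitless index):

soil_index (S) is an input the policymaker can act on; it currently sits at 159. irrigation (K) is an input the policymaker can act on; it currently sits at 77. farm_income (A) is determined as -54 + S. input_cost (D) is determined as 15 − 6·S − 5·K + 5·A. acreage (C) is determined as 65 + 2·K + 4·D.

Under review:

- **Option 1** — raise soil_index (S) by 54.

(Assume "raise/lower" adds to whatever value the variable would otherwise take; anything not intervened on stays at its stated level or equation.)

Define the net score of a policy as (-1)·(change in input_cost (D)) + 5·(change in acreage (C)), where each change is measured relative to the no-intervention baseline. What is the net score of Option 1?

-1026

Baseline:
  S = 159
  K = 77
  A = -54 + 159 = 105
  D = 15 − 6·159 − 5·77 + 5·105 = -799
  C = 65 + 2·77 + 4·(-799) = -2977
Option 1 (S + 54):
  S = 159 + 54 = 213
  K = 77
  A = -54 + 213 = 159
  D = 15 − 6·213 − 5·77 + 5·159 = -853
  C = 65 + 2·77 + 4·(-853) = -3193
ΔD = -853 − (-799) = -54; ΔC = -3193 − (-2977) = -216
Score = (-1)·(-54) + 5·(-216) = -1026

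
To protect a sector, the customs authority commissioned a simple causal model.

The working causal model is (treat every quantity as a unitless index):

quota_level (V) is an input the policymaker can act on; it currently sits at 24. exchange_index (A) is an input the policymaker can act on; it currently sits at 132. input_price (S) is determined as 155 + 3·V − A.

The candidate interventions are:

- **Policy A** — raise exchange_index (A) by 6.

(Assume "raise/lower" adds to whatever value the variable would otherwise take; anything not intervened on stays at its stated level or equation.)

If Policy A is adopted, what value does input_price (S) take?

Policy A (A + 6):
  V = 24
  A = 132 + 6 = 138
  S = 155 + 3·24 − 138 = 89

89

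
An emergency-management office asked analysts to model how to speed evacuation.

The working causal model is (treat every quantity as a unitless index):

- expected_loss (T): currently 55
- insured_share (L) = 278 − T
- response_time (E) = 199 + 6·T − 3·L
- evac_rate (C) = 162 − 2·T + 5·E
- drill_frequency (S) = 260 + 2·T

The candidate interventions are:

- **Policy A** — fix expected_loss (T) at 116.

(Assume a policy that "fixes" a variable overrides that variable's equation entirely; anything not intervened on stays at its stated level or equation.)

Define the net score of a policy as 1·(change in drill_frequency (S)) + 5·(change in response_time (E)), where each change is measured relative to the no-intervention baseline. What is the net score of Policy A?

2867

Baseline:
  T = 55
  L = 278 − 55 = 223
  E = 199 + 6·55 − 3·223 = -140
  S = 260 + 2·55 = 370
Policy A (T := 116):
  T = 116
  L = 278 − 116 = 162
  E = 199 + 6·116 − 3·162 = 409
  S = 260 + 2·116 = 492
ΔS = 492 − 370 = 122; ΔE = 409 − (-140) = 549
Score = 1·122 + 5·549 = 2867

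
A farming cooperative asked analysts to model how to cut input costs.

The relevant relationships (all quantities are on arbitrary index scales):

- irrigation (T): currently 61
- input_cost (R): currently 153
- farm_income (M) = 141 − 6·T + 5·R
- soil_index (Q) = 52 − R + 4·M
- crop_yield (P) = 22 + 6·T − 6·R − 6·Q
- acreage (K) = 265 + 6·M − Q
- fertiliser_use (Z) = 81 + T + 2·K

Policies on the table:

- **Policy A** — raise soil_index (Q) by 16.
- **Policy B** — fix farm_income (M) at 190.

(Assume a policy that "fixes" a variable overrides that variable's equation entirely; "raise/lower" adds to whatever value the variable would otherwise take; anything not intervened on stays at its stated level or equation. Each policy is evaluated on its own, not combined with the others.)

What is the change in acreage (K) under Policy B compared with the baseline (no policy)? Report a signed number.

-700

Baseline:
  T = 61
  R = 153
  M = 141 − 6·61 + 5·153 = 540
  Q = 52 − 153 + 4·540 = 2059
  K = 265 + 6·540 − 2059 = 1446
Policy B (M := 190):
  T = 61
  R = 153
  M = 190
  Q = 52 − 153 + 4·190 = 659
  K = 265 + 6·190 − 659 = 746
Change in K: 746 − 1446 = -700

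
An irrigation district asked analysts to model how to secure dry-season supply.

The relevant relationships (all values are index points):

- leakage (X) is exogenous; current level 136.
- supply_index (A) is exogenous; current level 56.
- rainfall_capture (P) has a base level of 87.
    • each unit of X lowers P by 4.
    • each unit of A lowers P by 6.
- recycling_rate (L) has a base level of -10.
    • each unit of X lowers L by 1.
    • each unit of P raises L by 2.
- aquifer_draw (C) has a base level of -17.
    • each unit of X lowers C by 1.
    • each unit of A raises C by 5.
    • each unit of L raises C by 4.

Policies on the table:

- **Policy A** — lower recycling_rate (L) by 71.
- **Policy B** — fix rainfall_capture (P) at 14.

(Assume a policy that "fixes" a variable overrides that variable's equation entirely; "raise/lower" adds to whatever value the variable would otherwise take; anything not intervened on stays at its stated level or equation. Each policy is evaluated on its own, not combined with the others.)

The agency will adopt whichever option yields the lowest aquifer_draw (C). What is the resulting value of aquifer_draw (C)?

Policy A (L − 71):
  X = 136
  A = 56
  P = 87 − 4·136 − 6·56 = -793
  L = -10 − 136 + 2·(-793) (−71 from intervention) = -1803
  C = -17 − 136 + 5·56 + 4·(-1803) = -7085
Policy B (P := 14):
  X = 136
  A = 56
  P = 14
  L = -10 − 136 + 2·14 = -118
  C = -17 − 136 + 5·56 + 4·(-118) = -345
Comparing — Policy A: C=-7085, Policy B: C=-345. Lowest is -7085 (Policy A).

-7085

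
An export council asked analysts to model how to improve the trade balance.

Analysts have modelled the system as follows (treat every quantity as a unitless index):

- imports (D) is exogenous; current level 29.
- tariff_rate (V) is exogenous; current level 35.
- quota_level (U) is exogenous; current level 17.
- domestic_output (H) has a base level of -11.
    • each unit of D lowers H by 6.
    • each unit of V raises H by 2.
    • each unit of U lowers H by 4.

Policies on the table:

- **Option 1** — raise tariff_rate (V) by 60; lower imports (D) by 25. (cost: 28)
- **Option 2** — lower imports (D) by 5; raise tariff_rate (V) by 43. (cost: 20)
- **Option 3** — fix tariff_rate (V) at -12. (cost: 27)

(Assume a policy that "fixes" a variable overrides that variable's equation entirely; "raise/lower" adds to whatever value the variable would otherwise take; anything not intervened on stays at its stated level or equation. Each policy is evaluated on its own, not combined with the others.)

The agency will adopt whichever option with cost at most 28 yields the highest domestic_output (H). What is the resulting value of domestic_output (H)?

87

Option 1 (V + 60, D − 25):
  D = 29 − 25 = 4
  V = 35 + 60 = 95
  U = 17
  H = -11 − 6·4 + 2·95 − 4·17 = 87
Option 2 (D − 5, V + 43):
  D = 29 − 5 = 24
  V = 35 + 43 = 78
  U = 17
  H = -11 − 6·24 + 2·78 − 4·17 = -67
Option 3 (V := -12):
  D = 29
  V = -12
  U = 17
  H = -11 − 6·29 + 2·(-12) − 4·17 = -277
Comparing — Option 1: H=87, Option 2: H=-67, Option 3: H=-277. Highest is 87 (Option 1).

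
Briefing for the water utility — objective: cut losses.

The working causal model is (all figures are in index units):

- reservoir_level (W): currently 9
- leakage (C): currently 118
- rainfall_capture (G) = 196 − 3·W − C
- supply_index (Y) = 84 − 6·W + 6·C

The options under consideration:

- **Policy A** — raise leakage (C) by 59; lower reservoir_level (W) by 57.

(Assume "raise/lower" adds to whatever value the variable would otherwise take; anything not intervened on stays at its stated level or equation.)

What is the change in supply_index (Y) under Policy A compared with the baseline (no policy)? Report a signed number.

Baseline:
  W = 9
  C = 118
  Y = 84 − 6·9 + 6·118 = 738
Policy A (C + 59, W − 57):
  W = 9 − 57 = -48
  C = 118 + 59 = 177
  Y = 84 − 6·(-48) + 6·177 = 1434
Change in Y: 1434 − 738 = 696

696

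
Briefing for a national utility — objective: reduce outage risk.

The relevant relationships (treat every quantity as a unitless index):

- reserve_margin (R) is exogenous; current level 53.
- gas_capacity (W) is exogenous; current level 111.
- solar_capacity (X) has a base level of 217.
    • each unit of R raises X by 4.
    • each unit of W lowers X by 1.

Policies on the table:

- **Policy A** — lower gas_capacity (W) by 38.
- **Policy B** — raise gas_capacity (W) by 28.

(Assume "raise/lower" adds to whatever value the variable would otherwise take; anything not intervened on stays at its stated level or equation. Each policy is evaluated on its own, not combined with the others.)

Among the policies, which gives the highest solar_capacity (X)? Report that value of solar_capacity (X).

Policy A (W − 38):
  R = 53
  W = 111 − 38 = 73
  X = 217 + 4·53 − 73 = 356
Policy B (W + 28):
  R = 53
  W = 111 + 28 = 139
  X = 217 + 4·53 − 139 = 290
Comparing — Policy A: X=356, Policy B: X=290. Highest is 356 (Policy A).

356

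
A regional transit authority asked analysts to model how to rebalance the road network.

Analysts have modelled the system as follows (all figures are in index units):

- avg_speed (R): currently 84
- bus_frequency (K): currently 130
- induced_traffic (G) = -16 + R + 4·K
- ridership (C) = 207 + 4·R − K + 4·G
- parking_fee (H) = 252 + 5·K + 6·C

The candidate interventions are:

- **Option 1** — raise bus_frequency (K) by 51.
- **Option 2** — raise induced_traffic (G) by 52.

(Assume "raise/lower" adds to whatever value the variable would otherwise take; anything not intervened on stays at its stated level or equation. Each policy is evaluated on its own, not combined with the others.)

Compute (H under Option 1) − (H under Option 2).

3597

Option 1 (K + 51):
  R = 84
  K = 130 + 51 = 181
  G = -16 + 84 + 4·181 = 792
  C = 207 + 4·84 − 181 + 4·792 = 3530
  H = 252 + 5·181 + 6·3530 = 22337
Option 2 (G + 52):
  R = 84
  K = 130
  G = -16 + 84 + 4·130 (+52 from intervention) = 640
  C = 207 + 4·84 − 130 + 4·640 = 2973
  H = 252 + 5·130 + 6·2973 = 18740
H: 22337 − 18740 = 3597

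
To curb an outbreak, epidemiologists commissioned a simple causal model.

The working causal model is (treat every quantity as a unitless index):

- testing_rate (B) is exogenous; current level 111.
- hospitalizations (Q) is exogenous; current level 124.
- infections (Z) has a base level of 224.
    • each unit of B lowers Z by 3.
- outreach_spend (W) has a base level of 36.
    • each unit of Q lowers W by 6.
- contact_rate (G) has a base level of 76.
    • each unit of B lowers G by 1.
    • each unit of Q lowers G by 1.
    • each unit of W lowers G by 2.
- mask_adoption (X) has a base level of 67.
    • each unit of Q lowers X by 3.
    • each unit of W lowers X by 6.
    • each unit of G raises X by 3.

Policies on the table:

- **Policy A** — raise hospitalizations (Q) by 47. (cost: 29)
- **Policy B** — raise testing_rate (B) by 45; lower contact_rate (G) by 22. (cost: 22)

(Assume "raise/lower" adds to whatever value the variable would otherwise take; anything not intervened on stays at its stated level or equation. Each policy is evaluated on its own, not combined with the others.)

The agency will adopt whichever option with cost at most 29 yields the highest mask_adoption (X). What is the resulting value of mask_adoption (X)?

Policy A (Q + 47):
  B = 111
  Q = 124 + 47 = 171
  W = 36 − 6·171 = -990
  G = 76 − 111 − 171 − 2·(-990) = 1774
  X = 67 − 3·171 − 6·(-990) + 3·1774 = 10816
Policy B (B + 45, G − 22):
  B = 111 + 45 = 156
  Q = 124
  W = 36 − 6·124 = -708
  G = 76 − 156 − 124 − 2·(-708) (−22 from intervention) = 1190
  X = 67 − 3·124 − 6·(-708) + 3·1190 = 7513
Comparing — Policy A: X=10816, Policy B: X=7513. Highest is 10816 (Policy A).

10816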